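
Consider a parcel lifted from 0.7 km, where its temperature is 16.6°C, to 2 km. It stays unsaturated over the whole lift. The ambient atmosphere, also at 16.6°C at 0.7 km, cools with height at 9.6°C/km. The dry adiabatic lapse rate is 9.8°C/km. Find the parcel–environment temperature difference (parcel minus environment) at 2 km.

Parcel:
  700–2000 m, dry: Δz = 1.3 km ⇒ ΔT = -12.74°C; T = 3.86°C
Environment:
  700–2000 m, environment: Δz = 1.3 km ⇒ ΔT = -12.48°C; T = 4.12°C
T_parcel − T_env = 3.86 − 4.12 = -0.26°C

-0.26°C (parcel cooler than environment)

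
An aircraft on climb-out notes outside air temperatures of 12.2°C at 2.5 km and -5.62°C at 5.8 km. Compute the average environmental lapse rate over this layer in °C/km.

5.4°C/km

Γ = −ΔT/Δz = (12.2 − (-5.62)) / (5800 − 2500) m
  = 17.82°C / 3.3 km = 5.4°C/km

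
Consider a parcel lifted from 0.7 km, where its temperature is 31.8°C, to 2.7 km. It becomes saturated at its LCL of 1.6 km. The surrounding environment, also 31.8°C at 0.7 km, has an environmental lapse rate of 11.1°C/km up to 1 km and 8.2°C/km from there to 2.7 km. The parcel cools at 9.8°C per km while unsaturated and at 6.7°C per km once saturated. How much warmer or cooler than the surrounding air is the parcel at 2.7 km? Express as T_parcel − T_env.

Parcel:
  Dry to 1600 m: -9.8 × 0.9 km = -8.82°C, so T = 22.98°C.
  Saturated to 2700 m: -6.7 × 1.1 km = -7.37°C, so T = 15.61°C.
Environment:
  Environment, lower layer to 1000 m: -11.1 × 0.3 km = -3.33°C, so T = 28.47°C.
  Environment, upper layer to 2700 m: -8.2 × 1.7 km = -13.94°C, so T = 14.53°C.
T_parcel − T_env = 15.61 − 14.53 = +1.08°C

+1.08°C (parcel warmer than environment)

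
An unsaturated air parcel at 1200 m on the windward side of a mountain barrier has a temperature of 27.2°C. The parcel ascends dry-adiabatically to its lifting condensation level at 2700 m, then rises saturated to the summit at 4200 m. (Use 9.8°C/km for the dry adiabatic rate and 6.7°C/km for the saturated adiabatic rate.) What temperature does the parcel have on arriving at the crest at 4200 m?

1200–2700 m, dry: Δz = 1.5 km ⇒ ΔT = -14.7°C; T = 12.5°C
2700–4200 m, saturated: Δz = 1.5 km ⇒ ΔT = -10.05°C; T = 2.45°C

2.45°C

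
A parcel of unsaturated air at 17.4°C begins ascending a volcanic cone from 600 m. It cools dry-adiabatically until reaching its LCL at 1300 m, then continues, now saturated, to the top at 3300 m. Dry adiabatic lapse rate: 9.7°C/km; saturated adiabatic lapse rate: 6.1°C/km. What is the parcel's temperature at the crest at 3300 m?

From 600 m to 1300 m (dry): cools by 9.7 × 0.7 = 6.79°C, giving 10.61°C.
From 1300 m to 3300 m (saturated): cools by 6.1 × 2 = 12.2°C, giving -1.59°C.

-1.59°C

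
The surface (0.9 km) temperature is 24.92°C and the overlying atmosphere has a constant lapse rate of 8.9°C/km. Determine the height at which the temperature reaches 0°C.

Height above start = (24.92 − 0) / 8.9 = 2.8 km
Altitude = 900 m + 2800 m = 3700 m

3.7 km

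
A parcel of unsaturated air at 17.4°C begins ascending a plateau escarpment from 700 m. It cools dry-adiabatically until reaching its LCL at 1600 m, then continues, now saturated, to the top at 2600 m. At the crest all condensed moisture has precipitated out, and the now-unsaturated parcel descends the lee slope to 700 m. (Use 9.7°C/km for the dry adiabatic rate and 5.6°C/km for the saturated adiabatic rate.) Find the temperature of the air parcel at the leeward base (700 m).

21.5°C

700–1600 m, dry: Δz = 0.9 km ⇒ ΔT = -8.73°C; T = 8.67°C
1600–2600 m, saturated: Δz = 1 km ⇒ ΔT = -5.6°C; T = 3.07°C
2600–700 m, dry descent: Δz = 1.9 km ⇒ ΔT = +18.43°C; T = 21.5°C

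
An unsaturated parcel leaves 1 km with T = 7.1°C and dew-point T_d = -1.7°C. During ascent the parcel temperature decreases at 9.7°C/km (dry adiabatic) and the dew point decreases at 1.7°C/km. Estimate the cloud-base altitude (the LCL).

2.1 km

T and T_d converge at 9.7 − 1.7 = 8°C per km
Height above start = (7.1 − (-1.7)) / 8 = 1.1 km
LCL altitude = 1000 m + 1100 m = 2100 m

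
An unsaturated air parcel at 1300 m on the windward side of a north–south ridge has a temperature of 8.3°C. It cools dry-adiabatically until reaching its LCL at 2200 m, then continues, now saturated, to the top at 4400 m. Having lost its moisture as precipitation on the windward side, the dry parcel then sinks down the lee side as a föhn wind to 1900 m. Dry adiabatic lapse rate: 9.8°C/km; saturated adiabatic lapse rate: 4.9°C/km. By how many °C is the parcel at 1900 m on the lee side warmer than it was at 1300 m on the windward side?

+4.9°C

From 1300 m to 2200 m (dry): cools by 9.8 × 0.9 = 8.82°C, giving -0.52°C.
From 2200 m to 4400 m (saturated): cools by 4.9 × 2.2 = 10.78°C, giving -11.3°C.
From 4400 m to 1900 m (dry descent): warms by 9.8 × 2.5 = 24.5°C, giving 13.2°C.
Net change vs windward start: 13.2 − 8.3 = +4.9°C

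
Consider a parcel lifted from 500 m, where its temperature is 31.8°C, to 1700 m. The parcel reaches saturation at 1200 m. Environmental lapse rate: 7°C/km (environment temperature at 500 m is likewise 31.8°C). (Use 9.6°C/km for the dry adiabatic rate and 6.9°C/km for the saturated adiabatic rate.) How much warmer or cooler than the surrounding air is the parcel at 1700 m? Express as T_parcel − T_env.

-1.77°C (parcel cooler than environment)

Parcel:
  500 → 1200 m (dry, 9.6°C/km): ΔT = -9.6 × 0.7 = -6.72°C → T = 25.08°C
  1200 → 1700 m (saturated, 6.9°C/km): ΔT = -6.9 × 0.5 = -3.45°C → T = 21.63°C
Environment:
  500 → 1700 m (environment, 7°C/km): ΔT = -7 × 1.2 = -8.4°C → T = 23.4°C
T_parcel − T_env = 21.63 − 23.4 = -1.77°C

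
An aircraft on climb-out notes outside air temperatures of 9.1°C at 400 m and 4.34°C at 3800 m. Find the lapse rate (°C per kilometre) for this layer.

Γ = −ΔT/Δz = (9.1 − 4.34) / (3800 − 400) m
  = 4.76°C / 3.4 km = 1.4°C/km

1.4°C/km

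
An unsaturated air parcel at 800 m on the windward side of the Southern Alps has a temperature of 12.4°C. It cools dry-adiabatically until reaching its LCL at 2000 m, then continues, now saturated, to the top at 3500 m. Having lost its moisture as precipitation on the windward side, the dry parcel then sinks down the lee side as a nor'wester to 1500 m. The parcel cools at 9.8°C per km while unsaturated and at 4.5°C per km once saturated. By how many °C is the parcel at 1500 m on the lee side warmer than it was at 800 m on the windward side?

+1.09°C

800 → 2000 m (dry, 9.8°C/km): ΔT = -9.8 × 1.2 = -11.76°C → T = 0.64°C
2000 → 3500 m (saturated, 4.5°C/km): ΔT = -4.5 × 1.5 = -6.75°C → T = -6.11°C
3500 → 1500 m (dry descent, 9.8°C/km): ΔT = +9.8 × 2 = +19.6°C → T = 13.49°C
Net change vs windward start: 13.49 − 12.4 = +1.09°C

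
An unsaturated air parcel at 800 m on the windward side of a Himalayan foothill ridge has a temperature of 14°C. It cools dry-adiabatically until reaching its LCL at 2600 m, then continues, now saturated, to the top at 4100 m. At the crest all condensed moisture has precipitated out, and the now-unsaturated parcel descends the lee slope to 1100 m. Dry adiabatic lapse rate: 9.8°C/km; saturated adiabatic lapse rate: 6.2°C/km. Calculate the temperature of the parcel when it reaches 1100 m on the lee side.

800–2600 m, dry: Δz = 1.8 km ⇒ ΔT = -17.64°C; T = -3.64°C
2600–4100 m, saturated: Δz = 1.5 km ⇒ ΔT = -9.3°C; T = -12.94°C
4100–1100 m, dry descent: Δz = 3 km ⇒ ΔT = +29.4°C; T = 16.46°C

16.46°C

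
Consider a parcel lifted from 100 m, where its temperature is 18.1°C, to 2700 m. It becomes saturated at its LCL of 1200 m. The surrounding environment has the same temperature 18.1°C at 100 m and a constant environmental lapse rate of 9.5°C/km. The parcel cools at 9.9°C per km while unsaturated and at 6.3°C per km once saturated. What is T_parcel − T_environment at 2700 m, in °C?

+4.36°C (parcel warmer than environment)

Parcel:
  From 100 m to 1200 m (dry): cools by 9.9 × 1.1 = 10.89°C, giving 7.21°C.
  From 1200 m to 2700 m (saturated): cools by 6.3 × 1.5 = 9.45°C, giving -2.24°C.
Environment:
  From 100 m to 2700 m (environment): cools by 9.5 × 2.6 = 24.7°C, giving -6.6°C.
T_parcel − T_env = -2.24 − (-6.6) = +4.36°C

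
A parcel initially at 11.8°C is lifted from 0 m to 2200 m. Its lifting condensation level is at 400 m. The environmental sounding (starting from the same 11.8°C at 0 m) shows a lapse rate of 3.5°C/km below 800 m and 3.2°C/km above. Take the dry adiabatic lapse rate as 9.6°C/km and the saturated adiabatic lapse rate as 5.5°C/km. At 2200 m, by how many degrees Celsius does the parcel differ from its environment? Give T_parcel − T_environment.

Parcel:
  Dry to 400 m: -9.6 × 0.4 km = -3.84°C, so T = 7.96°C.
  Saturated to 2200 m: -5.5 × 1.8 km = -9.9°C, so T = -1.94°C.
Environment:
  Environment, lower layer to 800 m: -3.5 × 0.8 km = -2.8°C, so T = 9°C.
  Environment, upper layer to 2200 m: -3.2 × 1.4 km = -4.48°C, so T = 4.52°C.
T_parcel − T_env = -1.94 − 4.52 = -6.46°C

-6.46°C (parcel cooler than environment)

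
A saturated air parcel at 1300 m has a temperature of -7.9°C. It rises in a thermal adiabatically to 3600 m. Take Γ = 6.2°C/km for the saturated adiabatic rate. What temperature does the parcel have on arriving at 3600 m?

-22.16°C

Saturated adiabatic to 3600 m: -6.2 × 2.3 km = -14.26°C, so T = -22.16°C.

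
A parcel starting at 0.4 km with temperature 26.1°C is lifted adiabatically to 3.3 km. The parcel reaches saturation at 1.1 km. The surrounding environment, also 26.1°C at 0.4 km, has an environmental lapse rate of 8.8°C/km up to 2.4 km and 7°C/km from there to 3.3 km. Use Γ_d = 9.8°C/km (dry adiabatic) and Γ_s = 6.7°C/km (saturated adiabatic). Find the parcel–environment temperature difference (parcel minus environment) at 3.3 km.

Parcel:
  400–1100 m, dry: Δz = 0.7 km ⇒ ΔT = -6.86°C; T = 19.24°C
  1100–3300 m, saturated: Δz = 2.2 km ⇒ ΔT = -14.74°C; T = 4.5°C
Environment:
  400–2400 m, environment, lower layer: Δz = 2 km ⇒ ΔT = -17.6°C; T = 8.5°C
  2400–3300 m, environment, upper layer: Δz = 0.9 km ⇒ ΔT = -6.3°C; T = 2.2°C
T_parcel − T_env = 4.5 − 2.2 = +2.3°C

+2.3°C (parcel warmer than environment)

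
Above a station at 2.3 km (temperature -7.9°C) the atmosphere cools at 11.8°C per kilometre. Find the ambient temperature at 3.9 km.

From 2300 m to 3900 m (environmental): cools by 11.8 × 1.6 = 18.88°C, giving -26.78°C.

-26.78°C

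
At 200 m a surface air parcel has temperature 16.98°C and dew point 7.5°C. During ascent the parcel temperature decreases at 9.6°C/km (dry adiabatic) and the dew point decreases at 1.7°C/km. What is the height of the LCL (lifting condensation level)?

T and T_d converge at 9.6 − 1.7 = 7.9°C per km
Height above start = (16.98 − 7.5) / 7.9 = 1.2 km
LCL altitude = 200 m + 1200 m = 1400 m

1400 m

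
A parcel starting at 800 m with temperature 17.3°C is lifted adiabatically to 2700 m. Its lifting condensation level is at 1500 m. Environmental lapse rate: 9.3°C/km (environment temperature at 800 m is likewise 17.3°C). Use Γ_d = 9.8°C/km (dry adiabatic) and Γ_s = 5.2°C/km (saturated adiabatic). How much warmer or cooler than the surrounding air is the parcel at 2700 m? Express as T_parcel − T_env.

Parcel:
  From 800 m to 1500 m (dry): cools by 9.8 × 0.7 = 6.86°C, giving 10.44°C.
  From 1500 m to 2700 m (saturated): cools by 5.2 × 1.2 = 6.24°C, giving 4.2°C.
Environment:
  From 800 m to 2700 m (environment): cools by 9.3 × 1.9 = 17.67°C, giving -0.37°C.
T_parcel − T_env = 4.2 − (-0.37) = +4.57°C

+4.57°C (parcel warmer than environment)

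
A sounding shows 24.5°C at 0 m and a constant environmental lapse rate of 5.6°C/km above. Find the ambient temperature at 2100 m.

12.74°C

0 → 2100 m (environmental, 5.6°C/km): ΔT = -5.6 × 2.1 = -11.76°C → T = 12.74°C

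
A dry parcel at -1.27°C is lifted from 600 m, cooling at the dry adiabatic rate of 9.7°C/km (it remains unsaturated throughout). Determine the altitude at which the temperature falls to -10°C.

1500 m

Height above start = (-1.27 − (-10)) / 9.7 = 0.9 km
Altitude = 600 m + 900 m = 1500 m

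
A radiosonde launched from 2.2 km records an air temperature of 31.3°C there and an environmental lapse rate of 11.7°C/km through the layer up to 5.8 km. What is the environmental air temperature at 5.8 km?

-10.82°C

From 2200 m to 5800 m (environmental): cools by 11.7 × 3.6 = 42.12°C, giving -10.82°C.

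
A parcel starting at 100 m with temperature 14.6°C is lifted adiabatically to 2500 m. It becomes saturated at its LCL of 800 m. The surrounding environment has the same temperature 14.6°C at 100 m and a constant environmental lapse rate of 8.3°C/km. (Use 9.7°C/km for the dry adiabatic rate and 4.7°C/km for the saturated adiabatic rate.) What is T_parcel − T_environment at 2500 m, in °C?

Parcel:
  100–800 m, dry: Δz = 0.7 km ⇒ ΔT = -6.79°C; T = 7.81°C
  800–2500 m, saturated: Δz = 1.7 km ⇒ ΔT = -7.99°C; T = -0.18°C
Environment:
  100–2500 m, environment: Δz = 2.4 km ⇒ ΔT = -19.92°C; T = -5.32°C
T_parcel − T_env = -0.18 − (-5.32) = +5.14°C

+5.14°C (parcel warmer than environment)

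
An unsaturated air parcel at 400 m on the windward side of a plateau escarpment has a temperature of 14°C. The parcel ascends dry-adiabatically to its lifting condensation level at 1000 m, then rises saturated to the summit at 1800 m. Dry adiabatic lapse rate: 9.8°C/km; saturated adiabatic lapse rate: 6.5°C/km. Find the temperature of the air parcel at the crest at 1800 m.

400 → 1000 m (dry, 9.8°C/km): ΔT = -9.8 × 0.6 = -5.88°C → T = 8.12°C
1000 → 1800 m (saturated, 6.5°C/km): ΔT = -6.5 × 0.8 = -5.2°C → T = 2.92°C

2.92°C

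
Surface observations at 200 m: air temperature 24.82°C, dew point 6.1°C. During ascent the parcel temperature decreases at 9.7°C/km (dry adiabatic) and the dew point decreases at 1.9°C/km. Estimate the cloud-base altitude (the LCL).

2600 m

T and T_d converge at 9.7 − 1.9 = 7.8°C per km
Height above start = (24.82 − 6.1) / 7.8 = 2.4 km
LCL altitude = 200 m + 2400 m = 2600 m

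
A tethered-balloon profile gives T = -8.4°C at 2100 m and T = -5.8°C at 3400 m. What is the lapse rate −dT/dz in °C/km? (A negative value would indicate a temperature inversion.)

-2°C/km

Γ = −ΔT/Δz = (-8.4 − (-5.8)) / (3400 − 2100) m
  = -2.6°C / 1.3 km = -2°C/km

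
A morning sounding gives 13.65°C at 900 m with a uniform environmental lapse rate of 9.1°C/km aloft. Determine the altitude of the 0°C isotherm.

Height above start = (13.65 − 0) / 9.1 = 1.5 km
Altitude = 900 m + 1500 m = 2400 m

2400 m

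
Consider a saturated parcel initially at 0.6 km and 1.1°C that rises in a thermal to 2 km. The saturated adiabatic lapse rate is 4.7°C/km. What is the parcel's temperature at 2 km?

-5.48°C

Saturated adiabatic to 2000 m: -4.7 × 1.4 km = -6.58°C, so T = -5.48°C.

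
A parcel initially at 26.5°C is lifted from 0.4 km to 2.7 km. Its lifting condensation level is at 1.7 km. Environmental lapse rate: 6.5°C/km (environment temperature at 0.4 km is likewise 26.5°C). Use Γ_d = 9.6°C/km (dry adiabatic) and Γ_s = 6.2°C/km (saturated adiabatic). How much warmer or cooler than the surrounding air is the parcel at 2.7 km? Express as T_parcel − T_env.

Parcel:
  400–1700 m, dry: Δz = 1.3 km ⇒ ΔT = -12.48°C; T = 14.02°C
  1700–2700 m, saturated: Δz = 1 km ⇒ ΔT = -6.2°C; T = 7.82°C
Environment:
  400–2700 m, environment: Δz = 2.3 km ⇒ ΔT = -14.95°C; T = 11.55°C
T_parcel − T_env = 7.82 − 11.55 = -3.73°C

-3.73°C (parcel cooler than environment)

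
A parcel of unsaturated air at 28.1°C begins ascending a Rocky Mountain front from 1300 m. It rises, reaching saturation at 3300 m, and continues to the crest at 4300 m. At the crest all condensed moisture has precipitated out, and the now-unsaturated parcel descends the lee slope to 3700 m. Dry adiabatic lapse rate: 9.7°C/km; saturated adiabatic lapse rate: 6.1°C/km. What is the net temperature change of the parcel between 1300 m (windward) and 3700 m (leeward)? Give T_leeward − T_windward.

-19.68°C

1300–3300 m, dry: Δz = 2 km ⇒ ΔT = -19.4°C; T = 8.7°C
3300–4300 m, saturated: Δz = 1 km ⇒ ΔT = -6.1°C; T = 2.6°C
4300–3700 m, dry descent: Δz = 0.6 km ⇒ ΔT = +5.82°C; T = 8.42°C
Net change vs windward start: 8.42 − 28.1 = -19.68°C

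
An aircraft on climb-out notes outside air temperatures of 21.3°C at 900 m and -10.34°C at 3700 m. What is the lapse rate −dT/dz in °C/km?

11.3°C/km

Γ = −ΔT/Δz = (21.3 − (-10.34)) / (3700 − 900) m
  = 31.64°C / 2.8 km = 11.3°C/km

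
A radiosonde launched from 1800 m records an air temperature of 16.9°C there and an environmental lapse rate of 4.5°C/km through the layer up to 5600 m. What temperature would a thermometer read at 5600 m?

1800–5600 m, environmental: Δz = 3.8 km ⇒ ΔT = -17.1°C; T = -0.2°C

-0.2°C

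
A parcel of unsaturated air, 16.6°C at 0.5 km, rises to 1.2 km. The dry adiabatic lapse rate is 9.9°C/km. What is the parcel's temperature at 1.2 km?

From 500 m to 1200 m (dry adiabatic): cools by 9.9 × 0.7 = 6.93°C, giving 9.67°C.

9.67°C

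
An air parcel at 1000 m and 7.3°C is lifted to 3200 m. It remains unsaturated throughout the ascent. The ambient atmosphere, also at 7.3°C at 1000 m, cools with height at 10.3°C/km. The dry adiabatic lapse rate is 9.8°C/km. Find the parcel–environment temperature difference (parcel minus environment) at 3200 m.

Parcel:
  From 1000 m to 3200 m (dry): cools by 9.8 × 2.2 = 21.56°C, giving -14.26°C.
Environment:
  From 1000 m to 3200 m (environment): cools by 10.3 × 2.2 = 22.66°C, giving -15.36°C.
T_parcel − T_env = -14.26 − (-15.36) = +1.1°C

+1.1°C (parcel warmer than environment)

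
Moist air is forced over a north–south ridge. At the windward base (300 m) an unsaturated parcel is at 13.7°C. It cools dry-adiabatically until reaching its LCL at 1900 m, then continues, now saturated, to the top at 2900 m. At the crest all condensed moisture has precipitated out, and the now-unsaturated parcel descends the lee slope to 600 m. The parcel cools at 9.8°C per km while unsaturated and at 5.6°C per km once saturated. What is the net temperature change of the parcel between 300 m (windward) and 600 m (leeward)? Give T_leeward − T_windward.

From 300 m to 1900 m (dry): cools by 9.8 × 1.6 = 15.68°C, giving -1.98°C.
From 1900 m to 2900 m (saturated): cools by 5.6 × 1 = 5.6°C, giving -7.58°C.
From 2900 m to 600 m (dry descent): warms by 9.8 × 2.3 = 22.54°C, giving 14.96°C.
Net change vs windward start: 14.96 − 13.7 = +1.26°C

+1.26°C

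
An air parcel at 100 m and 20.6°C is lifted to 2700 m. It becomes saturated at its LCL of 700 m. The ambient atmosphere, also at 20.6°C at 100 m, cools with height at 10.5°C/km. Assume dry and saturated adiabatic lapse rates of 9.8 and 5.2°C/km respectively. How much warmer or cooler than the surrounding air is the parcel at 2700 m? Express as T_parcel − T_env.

+11.02°C (parcel warmer than environment)

Parcel:
  100 → 700 m (dry, 9.8°C/km): ΔT = -9.8 × 0.6 = -5.88°C → T = 14.72°C
  700 → 2700 m (saturated, 5.2°C/km): ΔT = -5.2 × 2 = -10.4°C → T = 4.32°C
Environment:
  100 → 2700 m (environment, 10.5°C/km): ΔT = -10.5 × 2.6 = -27.3°C → T = -6.7°C
T_parcel − T_env = 4.32 − (-6.7) = +11.02°C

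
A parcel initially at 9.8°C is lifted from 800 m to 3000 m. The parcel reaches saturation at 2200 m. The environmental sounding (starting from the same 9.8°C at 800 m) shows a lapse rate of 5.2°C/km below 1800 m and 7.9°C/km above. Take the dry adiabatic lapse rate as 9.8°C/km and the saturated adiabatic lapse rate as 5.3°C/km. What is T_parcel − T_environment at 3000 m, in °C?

-3.28°C (parcel cooler than environment)

Parcel:
  800 → 2200 m (dry, 9.8°C/km): ΔT = -9.8 × 1.4 = -13.72°C → T = -3.92°C
  2200 → 3000 m (saturated, 5.3°C/km): ΔT = -5.3 × 0.8 = -4.24°C → T = -8.16°C
Environment:
  800 → 1800 m (environment, lower layer, 5.2°C/km): ΔT = -5.2 × 1 = -5.2°C → T = 4.6°C
  1800 → 3000 m (environment, upper layer, 7.9°C/km): ΔT = -7.9 × 1.2 = -9.48°C → T = -4.88°C
T_parcel − T_env = -8.16 − (-4.88) = -3.28°C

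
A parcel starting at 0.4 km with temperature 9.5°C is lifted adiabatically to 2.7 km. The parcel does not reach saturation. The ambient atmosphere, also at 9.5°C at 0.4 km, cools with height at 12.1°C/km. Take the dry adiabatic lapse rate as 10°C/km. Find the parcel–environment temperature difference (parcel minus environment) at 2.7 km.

+4.83°C (parcel warmer than environment)

Parcel:
  400–2700 m, dry: Δz = 2.3 km ⇒ ΔT = -23°C; T = -13.5°C
Environment:
  400–2700 m, environment: Δz = 2.3 km ⇒ ΔT = -27.83°C; T = -18.33°C
T_parcel − T_env = -13.5 − (-18.33) = +4.83°C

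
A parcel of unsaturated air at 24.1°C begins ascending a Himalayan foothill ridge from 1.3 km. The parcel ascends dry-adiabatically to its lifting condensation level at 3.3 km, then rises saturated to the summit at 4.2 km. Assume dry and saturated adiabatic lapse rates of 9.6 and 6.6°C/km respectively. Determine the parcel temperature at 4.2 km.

-1.04°C

1300 → 3300 m (dry, 9.6°C/km): ΔT = -9.6 × 2 = -19.2°C → T = 4.9°C
3300 → 4200 m (saturated, 6.6°C/km): ΔT = -6.6 × 0.9 = -5.94°C → T = -1.04°C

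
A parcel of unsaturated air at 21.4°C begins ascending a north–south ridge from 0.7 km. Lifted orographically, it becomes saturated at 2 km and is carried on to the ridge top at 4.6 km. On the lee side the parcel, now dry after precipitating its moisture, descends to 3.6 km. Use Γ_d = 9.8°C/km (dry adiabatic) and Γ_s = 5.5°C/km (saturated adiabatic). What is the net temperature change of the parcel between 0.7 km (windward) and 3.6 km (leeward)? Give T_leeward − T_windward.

700 → 2000 m (dry, 9.8°C/km): ΔT = -9.8 × 1.3 = -12.74°C → T = 8.66°C
2000 → 4600 m (saturated, 5.5°C/km): ΔT = -5.5 × 2.6 = -14.3°C → T = -5.64°C
4600 → 3600 m (dry descent, 9.8°C/km): ΔT = +9.8 × 1 = +9.8°C → T = 4.16°C
Net change vs windward start: 4.16 − 21.4 = -17.24°C

-17.24°C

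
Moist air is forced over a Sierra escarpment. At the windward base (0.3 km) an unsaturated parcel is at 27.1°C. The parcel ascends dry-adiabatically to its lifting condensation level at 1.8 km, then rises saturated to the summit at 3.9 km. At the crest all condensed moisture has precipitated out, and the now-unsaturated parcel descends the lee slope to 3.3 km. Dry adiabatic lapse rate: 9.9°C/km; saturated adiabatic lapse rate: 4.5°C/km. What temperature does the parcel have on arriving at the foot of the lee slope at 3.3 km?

From 300 m to 1800 m (dry): cools by 9.9 × 1.5 = 14.85°C, giving 12.25°C.
From 1800 m to 3900 m (saturated): cools by 4.5 × 2.1 = 9.45°C, giving 2.8°C.
From 3900 m to 3300 m (dry descent): warms by 9.9 × 0.6 = 5.94°C, giving 8.74°C.

8.74°C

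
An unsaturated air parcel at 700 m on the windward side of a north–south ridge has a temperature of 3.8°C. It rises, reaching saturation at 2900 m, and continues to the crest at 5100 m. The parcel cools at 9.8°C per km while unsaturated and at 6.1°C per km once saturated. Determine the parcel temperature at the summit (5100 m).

700–2900 m, dry: Δz = 2.2 km ⇒ ΔT = -21.56°C; T = -17.76°C
2900–5100 m, saturated: Δz = 2.2 km ⇒ ΔT = -13.42°C; T = -31.18°C

-31.18°C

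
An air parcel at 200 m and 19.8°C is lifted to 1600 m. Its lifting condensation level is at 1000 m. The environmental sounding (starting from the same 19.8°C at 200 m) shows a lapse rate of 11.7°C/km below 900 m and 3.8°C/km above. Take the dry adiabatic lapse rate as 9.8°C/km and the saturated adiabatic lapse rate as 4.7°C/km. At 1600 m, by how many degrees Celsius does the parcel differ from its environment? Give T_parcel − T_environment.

+0.19°C (parcel warmer than environment)

Parcel:
  Dry to 1000 m: -9.8 × 0.8 km = -7.84°C, so T = 11.96°C.
  Saturated to 1600 m: -4.7 × 0.6 km = -2.82°C, so T = 9.14°C.
Environment:
  Environment, lower layer to 900 m: -11.7 × 0.7 km = -8.19°C, so T = 11.61°C.
  Environment, upper layer to 1600 m: -3.8 × 0.7 km = -2.66°C, so T = 8.95°C.
T_parcel − T_env = 9.14 − 8.95 = +0.19°C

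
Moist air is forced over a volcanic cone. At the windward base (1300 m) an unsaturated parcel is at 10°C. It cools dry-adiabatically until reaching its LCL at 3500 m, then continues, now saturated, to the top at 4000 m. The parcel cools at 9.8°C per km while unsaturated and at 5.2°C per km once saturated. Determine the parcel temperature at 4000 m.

-14.16°C

Dry to 3500 m: -9.8 × 2.2 km = -21.56°C, so T = -11.56°C.
Saturated to 4000 m: -5.2 × 0.5 km = -2.6°C, so T = -14.16°C.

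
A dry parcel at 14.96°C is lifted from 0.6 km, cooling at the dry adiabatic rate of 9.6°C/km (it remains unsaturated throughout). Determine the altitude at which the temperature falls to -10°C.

Height above start = (14.96 − (-10)) / 9.6 = 2.6 km
Altitude = 600 m + 2600 m = 3200 m

3.2 km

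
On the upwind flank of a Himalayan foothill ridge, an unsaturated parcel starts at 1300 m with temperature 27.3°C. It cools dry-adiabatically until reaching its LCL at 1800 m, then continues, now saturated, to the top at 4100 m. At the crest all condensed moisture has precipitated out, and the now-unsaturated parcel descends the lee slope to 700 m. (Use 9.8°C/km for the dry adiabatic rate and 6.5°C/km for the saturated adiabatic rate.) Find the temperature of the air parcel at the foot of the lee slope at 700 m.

Dry to 1800 m: -9.8 × 0.5 km = -4.9°C, so T = 22.4°C.
Saturated to 4100 m: -6.5 × 2.3 km = -14.95°C, so T = 7.45°C.
Dry descent to 700 m: +9.8 × 3.4 km = +33.32°C, so T = 40.77°C.

40.77°C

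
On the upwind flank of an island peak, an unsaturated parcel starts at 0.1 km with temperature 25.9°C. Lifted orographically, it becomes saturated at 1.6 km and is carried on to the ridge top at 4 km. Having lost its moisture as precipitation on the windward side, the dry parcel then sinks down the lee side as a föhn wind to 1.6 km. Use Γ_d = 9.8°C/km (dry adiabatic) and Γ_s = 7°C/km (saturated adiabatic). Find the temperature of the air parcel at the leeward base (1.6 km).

100–1600 m, dry: Δz = 1.5 km ⇒ ΔT = -14.7°C; T = 11.2°C
1600–4000 m, saturated: Δz = 2.4 km ⇒ ΔT = -16.8°C; T = -5.6°C
4000–1600 m, dry descent: Δz = 2.4 km ⇒ ΔT = +23.52°C; T = 17.92°C

17.92°C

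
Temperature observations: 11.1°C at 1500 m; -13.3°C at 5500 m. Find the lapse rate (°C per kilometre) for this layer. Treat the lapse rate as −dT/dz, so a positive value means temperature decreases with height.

6.1°C/km

Γ = −ΔT/Δz = (11.1 − (-13.3)) / (5500 − 1500) m
  = 24.4°C / 4 km = 6.1°C/km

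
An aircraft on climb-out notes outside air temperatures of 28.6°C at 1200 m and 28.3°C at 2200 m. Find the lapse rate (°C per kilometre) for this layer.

0.3°C/km

Γ = −ΔT/Δz = (28.6 − 28.3) / (2200 − 1200) m
  = 0.3°C / 1 km = 0.3°C/km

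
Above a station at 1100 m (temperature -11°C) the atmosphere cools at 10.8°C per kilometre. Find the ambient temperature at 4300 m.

1100 → 4300 m (environmental, 10.8°C/km): ΔT = -10.8 × 3.2 = -34.56°C → T = -45.56°C

-45.56°C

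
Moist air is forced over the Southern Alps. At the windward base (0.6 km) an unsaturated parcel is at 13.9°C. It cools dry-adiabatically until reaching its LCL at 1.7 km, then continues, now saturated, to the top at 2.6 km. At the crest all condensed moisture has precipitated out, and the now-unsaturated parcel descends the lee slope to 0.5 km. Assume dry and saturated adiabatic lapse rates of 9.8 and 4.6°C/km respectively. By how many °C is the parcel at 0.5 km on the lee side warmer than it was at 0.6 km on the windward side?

+5.66°C

600 → 1700 m (dry, 9.8°C/km): ΔT = -9.8 × 1.1 = -10.78°C → T = 3.12°C
1700 → 2600 m (saturated, 4.6°C/km): ΔT = -4.6 × 0.9 = -4.14°C → T = -1.02°C
2600 → 500 m (dry descent, 9.8°C/km): ΔT = +9.8 × 2.1 = +20.58°C → T = 19.56°C
Net change vs windward start: 19.56 − 13.9 = +5.66°C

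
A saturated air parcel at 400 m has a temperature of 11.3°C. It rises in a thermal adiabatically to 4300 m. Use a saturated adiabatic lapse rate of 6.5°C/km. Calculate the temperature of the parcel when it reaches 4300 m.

-14.05°C

Saturated adiabatic to 4300 m: -6.5 × 3.9 km = -25.35°C, so T = -14.05°C.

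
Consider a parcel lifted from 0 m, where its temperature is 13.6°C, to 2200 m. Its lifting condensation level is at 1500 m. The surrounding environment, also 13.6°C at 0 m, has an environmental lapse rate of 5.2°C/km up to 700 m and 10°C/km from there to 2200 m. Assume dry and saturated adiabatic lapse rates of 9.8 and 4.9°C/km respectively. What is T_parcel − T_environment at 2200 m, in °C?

+0.51°C (parcel warmer than environment)

Parcel:
  From 0 m to 1500 m (dry): cools by 9.8 × 1.5 = 14.7°C, giving -1.1°C.
  From 1500 m to 2200 m (saturated): cools by 4.9 × 0.7 = 3.43°C, giving -4.53°C.
Environment:
  From 0 m to 700 m (environment, lower layer): cools by 5.2 × 0.7 = 3.64°C, giving 9.96°C.
  From 700 m to 2200 m (environment, upper layer): cools by 10 × 1.5 = 15°C, giving -5.04°C.
T_parcel − T_env = -4.53 − (-5.04) = +0.51°C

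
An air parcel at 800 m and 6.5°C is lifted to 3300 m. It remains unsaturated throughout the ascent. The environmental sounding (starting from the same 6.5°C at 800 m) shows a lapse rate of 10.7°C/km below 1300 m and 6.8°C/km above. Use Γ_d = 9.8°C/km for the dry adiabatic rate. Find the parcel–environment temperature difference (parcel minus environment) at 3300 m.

Parcel:
  800 → 3300 m (dry, 9.8°C/km): ΔT = -9.8 × 2.5 = -24.5°C → T = -18°C
Environment:
  800 → 1300 m (environment, lower layer, 10.7°C/km): ΔT = -10.7 × 0.5 = -5.35°C → T = 1.15°C
  1300 → 3300 m (environment, upper layer, 6.8°C/km): ΔT = -6.8 × 2 = -13.6°C → T = -12.45°C
T_parcel − T_env = -18 − (-12.45) = -5.55°C

-5.55°C (parcel cooler than environment)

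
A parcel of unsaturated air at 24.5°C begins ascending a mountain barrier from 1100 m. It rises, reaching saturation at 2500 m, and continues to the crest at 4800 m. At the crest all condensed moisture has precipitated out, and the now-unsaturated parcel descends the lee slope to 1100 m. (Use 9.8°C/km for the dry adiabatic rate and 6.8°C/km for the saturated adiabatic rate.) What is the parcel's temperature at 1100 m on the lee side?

31.4°C

1100–2500 m, dry: Δz = 1.4 km ⇒ ΔT = -13.72°C; T = 10.78°C
2500–4800 m, saturated: Δz = 2.3 km ⇒ ΔT = -15.64°C; T = -4.86°C
4800–1100 m, dry descent: Δz = 3.7 km ⇒ ΔT = +36.26°C; T = 31.4°C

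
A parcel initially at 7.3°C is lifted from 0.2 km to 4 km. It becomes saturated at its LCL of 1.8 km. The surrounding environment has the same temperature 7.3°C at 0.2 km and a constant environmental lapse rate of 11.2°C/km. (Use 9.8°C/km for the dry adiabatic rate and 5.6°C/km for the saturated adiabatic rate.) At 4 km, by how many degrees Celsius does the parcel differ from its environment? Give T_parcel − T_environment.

+14.56°C (parcel warmer than environment)

Parcel:
  Dry to 1800 m: -9.8 × 1.6 km = -15.68°C, so T = -8.38°C.
  Saturated to 4000 m: -5.6 × 2.2 km = -12.32°C, so T = -20.7°C.
Environment:
  Environment to 4000 m: -11.2 × 3.8 km = -42.56°C, so T = -35.26°C.
T_parcel − T_env = -20.7 − (-35.26) = +14.56°C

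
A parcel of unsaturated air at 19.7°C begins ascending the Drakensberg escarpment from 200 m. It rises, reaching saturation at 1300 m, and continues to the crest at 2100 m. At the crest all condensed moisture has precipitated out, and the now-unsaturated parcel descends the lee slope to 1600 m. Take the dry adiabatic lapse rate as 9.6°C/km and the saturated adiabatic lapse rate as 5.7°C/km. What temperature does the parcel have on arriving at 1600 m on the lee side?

From 200 m to 1300 m (dry): cools by 9.6 × 1.1 = 10.56°C, giving 9.14°C.
From 1300 m to 2100 m (saturated): cools by 5.7 × 0.8 = 4.56°C, giving 4.58°C.
From 2100 m to 1600 m (dry descent): warms by 9.6 × 0.5 = 4.8°C, giving 9.38°C.

9.38°C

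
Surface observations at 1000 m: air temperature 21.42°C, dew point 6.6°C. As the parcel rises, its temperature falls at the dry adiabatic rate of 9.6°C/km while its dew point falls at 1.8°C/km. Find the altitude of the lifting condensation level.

T and T_d converge at 9.6 − 1.8 = 7.8°C per km
Height above start = (21.42 − 6.6) / 7.8 = 1.9 km
LCL altitude = 1000 m + 1900 m = 2900 m

2900 m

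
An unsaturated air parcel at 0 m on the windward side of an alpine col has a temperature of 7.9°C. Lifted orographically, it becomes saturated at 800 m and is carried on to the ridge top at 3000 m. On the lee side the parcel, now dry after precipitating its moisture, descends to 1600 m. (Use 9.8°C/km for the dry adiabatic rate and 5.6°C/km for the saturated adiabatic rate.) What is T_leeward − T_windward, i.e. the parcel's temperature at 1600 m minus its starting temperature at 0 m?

-6.44°C

From 0 m to 800 m (dry): cools by 9.8 × 0.8 = 7.84°C, giving 0.06°C.
From 800 m to 3000 m (saturated): cools by 5.6 × 2.2 = 12.32°C, giving -12.26°C.
From 3000 m to 1600 m (dry descent): warms by 9.8 × 1.4 = 13.72°C, giving 1.46°C.
Net change vs windward start: 1.46 − 7.9 = -6.44°C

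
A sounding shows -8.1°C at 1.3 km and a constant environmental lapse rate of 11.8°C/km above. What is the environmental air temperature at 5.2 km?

-54.12°C

From 1300 m to 5200 m (environmental): cools by 11.8 × 3.9 = 46.02°C, giving -54.12°C.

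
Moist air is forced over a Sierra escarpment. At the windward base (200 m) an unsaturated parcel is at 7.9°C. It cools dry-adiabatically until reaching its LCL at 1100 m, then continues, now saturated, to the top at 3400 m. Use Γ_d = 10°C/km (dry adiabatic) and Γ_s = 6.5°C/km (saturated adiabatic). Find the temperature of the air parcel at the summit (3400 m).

-16.05°C

200–1100 m, dry: Δz = 0.9 km ⇒ ΔT = -9°C; T = -1.1°C
1100–3400 m, saturated: Δz = 2.3 km ⇒ ΔT = -14.95°C; T = -16.05°C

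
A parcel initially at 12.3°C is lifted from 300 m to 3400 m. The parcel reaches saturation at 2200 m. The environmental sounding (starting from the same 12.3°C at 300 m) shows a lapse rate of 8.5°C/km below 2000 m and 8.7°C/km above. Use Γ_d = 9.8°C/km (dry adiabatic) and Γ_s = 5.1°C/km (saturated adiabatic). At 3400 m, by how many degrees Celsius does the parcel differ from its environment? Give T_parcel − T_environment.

+1.89°C (parcel warmer than environment)

Parcel:
  From 300 m to 2200 m (dry): cools by 9.8 × 1.9 = 18.62°C, giving -6.32°C.
  From 2200 m to 3400 m (saturated): cools by 5.1 × 1.2 = 6.12°C, giving -12.44°C.
Environment:
  From 300 m to 2000 m (environment, lower layer): cools by 8.5 × 1.7 = 14.45°C, giving -2.15°C.
  From 2000 m to 3400 m (environment, upper layer): cools by 8.7 × 1.4 = 12.18°C, giving -14.33°C.
T_parcel − T_env = -12.44 − (-14.33) = +1.89°C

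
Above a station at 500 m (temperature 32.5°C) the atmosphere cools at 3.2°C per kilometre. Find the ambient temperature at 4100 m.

500–4100 m, environmental: Δz = 3.6 km ⇒ ΔT = -11.52°C; T = 20.98°C

20.98°C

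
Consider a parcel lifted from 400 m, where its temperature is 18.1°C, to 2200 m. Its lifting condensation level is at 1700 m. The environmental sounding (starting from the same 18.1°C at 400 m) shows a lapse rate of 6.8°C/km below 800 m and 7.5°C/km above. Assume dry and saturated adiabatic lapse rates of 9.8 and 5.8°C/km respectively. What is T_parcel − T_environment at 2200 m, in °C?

Parcel:
  Dry to 1700 m: -9.8 × 1.3 km = -12.74°C, so T = 5.36°C.
  Saturated to 2200 m: -5.8 × 0.5 km = -2.9°C, so T = 2.46°C.
Environment:
  Environment, lower layer to 800 m: -6.8 × 0.4 km = -2.72°C, so T = 15.38°C.
  Environment, upper layer to 2200 m: -7.5 × 1.4 km = -10.5°C, so T = 4.88°C.
T_parcel − T_env = 2.46 − 4.88 = -2.42°C

-2.42°C (parcel cooler than environment)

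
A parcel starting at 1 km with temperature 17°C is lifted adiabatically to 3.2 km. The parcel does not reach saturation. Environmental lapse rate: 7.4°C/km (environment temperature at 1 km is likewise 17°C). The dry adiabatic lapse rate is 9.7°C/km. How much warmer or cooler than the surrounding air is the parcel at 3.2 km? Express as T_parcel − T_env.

-5.06°C (parcel cooler than environment)

Parcel:
  1000 → 3200 m (dry, 9.7°C/km): ΔT = -9.7 × 2.2 = -21.34°C → T = -4.34°C
Environment:
  1000 → 3200 m (environment, 7.4°C/km): ΔT = -7.4 × 2.2 = -16.28°C → T = 0.72°C
T_parcel − T_env = -4.34 − 0.72 = -5.06°C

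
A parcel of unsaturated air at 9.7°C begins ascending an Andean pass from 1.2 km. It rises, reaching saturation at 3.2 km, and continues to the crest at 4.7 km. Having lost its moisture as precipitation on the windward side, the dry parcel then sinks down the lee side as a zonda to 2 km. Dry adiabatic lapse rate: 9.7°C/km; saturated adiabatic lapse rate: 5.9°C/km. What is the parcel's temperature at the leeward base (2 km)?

1200 → 3200 m (dry, 9.7°C/km): ΔT = -9.7 × 2 = -19.4°C → T = -9.7°C
3200 → 4700 m (saturated, 5.9°C/km): ΔT = -5.9 × 1.5 = -8.85°C → T = -18.55°C
4700 → 2000 m (dry descent, 9.7°C/km): ΔT = +9.7 × 2.7 = +26.19°C → T = 7.64°C

7.64°C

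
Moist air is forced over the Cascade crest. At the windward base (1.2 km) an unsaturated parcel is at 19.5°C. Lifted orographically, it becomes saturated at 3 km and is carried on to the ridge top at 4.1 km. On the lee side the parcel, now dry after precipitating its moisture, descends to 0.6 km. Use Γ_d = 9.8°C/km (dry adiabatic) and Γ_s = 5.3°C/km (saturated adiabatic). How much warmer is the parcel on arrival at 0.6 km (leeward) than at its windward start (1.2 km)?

+10.83°C

1200 → 3000 m (dry, 9.8°C/km): ΔT = -9.8 × 1.8 = -17.64°C → T = 1.86°C
3000 → 4100 m (saturated, 5.3°C/km): ΔT = -5.3 × 1.1 = -5.83°C → T = -3.97°C
4100 → 600 m (dry descent, 9.8°C/km): ΔT = +9.8 × 3.5 = +34.3°C → T = 30.33°C
Net change vs windward start: 30.33 − 19.5 = +10.83°C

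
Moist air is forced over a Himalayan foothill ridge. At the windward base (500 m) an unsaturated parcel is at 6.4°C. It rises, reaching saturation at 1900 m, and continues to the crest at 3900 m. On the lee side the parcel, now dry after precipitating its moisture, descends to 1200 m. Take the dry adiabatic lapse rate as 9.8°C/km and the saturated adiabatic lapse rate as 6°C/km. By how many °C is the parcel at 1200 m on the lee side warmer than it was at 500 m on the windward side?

+0.74°C

500–1900 m, dry: Δz = 1.4 km ⇒ ΔT = -13.72°C; T = -7.32°C
1900–3900 m, saturated: Δz = 2 km ⇒ ΔT = -12°C; T = -19.32°C
3900–1200 m, dry descent: Δz = 2.7 km ⇒ ΔT = +26.46°C; T = 7.14°C
Net change vs windward start: 7.14 − 6.4 = +0.74°C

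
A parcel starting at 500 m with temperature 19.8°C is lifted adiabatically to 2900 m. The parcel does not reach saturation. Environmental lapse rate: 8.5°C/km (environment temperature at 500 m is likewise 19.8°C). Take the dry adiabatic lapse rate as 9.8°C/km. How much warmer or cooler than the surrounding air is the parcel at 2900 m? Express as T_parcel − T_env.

Parcel:
  500 → 2900 m (dry, 9.8°C/km): ΔT = -9.8 × 2.4 = -23.52°C → T = -3.72°C
Environment:
  500 → 2900 m (environment, 8.5°C/km): ΔT = -8.5 × 2.4 = -20.4°C → T = -0.6°C
T_parcel − T_env = -3.72 − (-0.6) = -3.12°C

-3.12°C (parcel cooler than environment)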